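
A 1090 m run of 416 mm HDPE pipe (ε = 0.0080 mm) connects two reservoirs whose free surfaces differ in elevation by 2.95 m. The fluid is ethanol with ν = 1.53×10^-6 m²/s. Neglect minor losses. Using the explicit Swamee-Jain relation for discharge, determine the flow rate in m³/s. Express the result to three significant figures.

Swamee-Jain (Type II): Q = -0.965·√(gD⁵h_f/L)·ln[ε/(3.7D) + √(3.17ν²L/(gD³h_f))]
√(gD⁵h_f/L) = √(9.81·0.416⁵·2.95/1090) = 0.01819
ε/(3.7D) = 5.20×10^-6; √(3.17ν²L/(gD³h_f)) = 6.23×10^-5
Q = -0.965·0.01819·ln(6.751×10^-5) = 0.1685 m³/s
Check: V = 1.24 m/s, Re = 3.37×10^5, f = 0.01430, h_f = 2.94 m ≈ 2.95 m ✓

Q ≈ 0.169 m³/s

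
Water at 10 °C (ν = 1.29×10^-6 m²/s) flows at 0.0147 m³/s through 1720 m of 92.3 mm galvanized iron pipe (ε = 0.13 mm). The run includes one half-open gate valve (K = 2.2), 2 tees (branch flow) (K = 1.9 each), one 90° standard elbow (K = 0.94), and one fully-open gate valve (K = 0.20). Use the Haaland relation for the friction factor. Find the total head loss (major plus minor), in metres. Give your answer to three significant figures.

V = 4Q/(πD²) = 2.197 m/s; V²/2g = 0.2460 m
Re = 1.57×10^5, ε/D = 0.00141 → f = 0.02266 (Haaland)
Major: h_f = f(L/D)·V²/2g = 0.02266·18635·0.2460 = 103.9 m
Minor: ΣK = 7.14; h_m = ΣK·V²/2g = 1.756 m
Total H_L = 103.9 + 1.756 = 105.7 m

H_L ≈ 106 m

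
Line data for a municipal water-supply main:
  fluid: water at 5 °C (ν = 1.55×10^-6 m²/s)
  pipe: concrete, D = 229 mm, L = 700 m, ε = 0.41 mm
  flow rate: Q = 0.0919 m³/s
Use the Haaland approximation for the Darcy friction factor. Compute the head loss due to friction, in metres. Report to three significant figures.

V = 4Q/(πD²) = 4·0.0919/(π·0.229²) = 2.231 m/s
Re = VD/ν = 2.231·0.229/1.55×10^-6 = 3.30×10^5 → turbulent
ε/D = 0.41/229 = 0.00179
Haaland: f = 0.02331
h_f = f(L/D)V²/(2g) = 0.02331·(700/0.229)·2.231²/(2·9.81) = 18.08 m

h_f ≈ 18.1 m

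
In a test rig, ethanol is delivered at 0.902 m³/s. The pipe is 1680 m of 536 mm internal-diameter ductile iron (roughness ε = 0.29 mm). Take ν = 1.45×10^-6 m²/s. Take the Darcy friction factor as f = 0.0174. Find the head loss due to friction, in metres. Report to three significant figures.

h_f ≈ 44.4 m

V = 4Q/(πD²) = 4·0.902/(π·0.536²) = 3.997 m/s
h_f = f(L/D)V²/(2g) = 0.01740·(1680/0.536)·3.997²/(2·9.81) = 44.42 m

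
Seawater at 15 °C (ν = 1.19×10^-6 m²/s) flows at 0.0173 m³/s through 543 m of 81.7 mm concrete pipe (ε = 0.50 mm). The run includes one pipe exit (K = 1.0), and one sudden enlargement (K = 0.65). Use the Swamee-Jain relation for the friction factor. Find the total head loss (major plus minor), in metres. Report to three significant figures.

V = 4Q/(πD²) = 3.300 m/s; V²/2g = 0.5550 m
Re = 2.27×10^5, ε/D = 0.00612 → f = 0.03284 (Swamee-Jain)
Major: h_f = f(L/D)·V²/2g = 0.03284·6646·0.5550 = 121.1 m
Minor: ΣK = 1.65; h_m = ΣK·V²/2g = 0.9158 m
Total H_L = 121.1 + 0.9158 = 122.1 m

H_L ≈ 122 m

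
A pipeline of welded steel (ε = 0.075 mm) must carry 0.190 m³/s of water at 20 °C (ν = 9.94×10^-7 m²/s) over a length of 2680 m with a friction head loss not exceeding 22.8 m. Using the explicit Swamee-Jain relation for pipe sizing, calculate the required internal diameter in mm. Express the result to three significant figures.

D ≈ 356 mm

Swamee-Jain (Type III): D = 0.66·[ε^1.25·(LQ²/(gh_f))^4.75 + ν·Q^9.4·(L/(gh_f))^5.2]^0.04
LQ²/(gh_f) = 0.4326; L/(gh_f) = 11.98
Term 1 = ε^1.25·(…)^4.75 = 1.30×10^-7; Term 2 = ν·Q^9.4·(…)^5.2 = 6.70×10^-8
D = 0.66·(1.30×10^-7 + 6.70×10^-8)^0.04 = 0.3559 m = 356 mm
Check: V = 1.91 m/s, Re = 6.84×10^5, f = 0.01524, h_f = 21.3 m ≈ 22.8 m ✓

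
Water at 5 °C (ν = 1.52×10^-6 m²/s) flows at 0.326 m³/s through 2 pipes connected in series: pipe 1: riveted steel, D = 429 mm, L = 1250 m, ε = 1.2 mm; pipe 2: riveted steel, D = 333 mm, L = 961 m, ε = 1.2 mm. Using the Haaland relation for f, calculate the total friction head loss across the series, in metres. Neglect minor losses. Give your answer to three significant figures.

Pipe 1: V = 2.255 m/s, Re = 6.37×10^5, ε/D = 0.00280, f = 0.02591, h_1 = f(L/D)V²/2g = 19.57 m
Pipe 2: V = 3.743 m/s, Re = 8.20×10^5, ε/D = 0.00360, f = 0.02775, h_2 = f(L/D)V²/2g = 57.20 m
Series → Q common, losses add: H = Σh = 76.77 m

H ≈ 76.8 m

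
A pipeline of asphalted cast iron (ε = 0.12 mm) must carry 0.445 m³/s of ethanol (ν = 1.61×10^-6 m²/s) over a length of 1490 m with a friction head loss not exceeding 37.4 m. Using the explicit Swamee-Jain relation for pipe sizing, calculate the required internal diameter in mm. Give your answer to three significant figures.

Swamee-Jain (Type III): D = 0.66·[ε^1.25·(LQ²/(gh_f))^4.75 + ν·Q^9.4·(L/(gh_f))^5.2]^0.04
LQ²/(gh_f) = 0.8042; L/(gh_f) = 4.061
Term 1 = ε^1.25·(…)^4.75 = 4.46×10^-6; Term 2 = ν·Q^9.4·(…)^5.2 = 1.17×10^-6
D = 0.66·(4.46×10^-6 + 1.17×10^-6)^0.04 = 0.4070 m = 407 mm
Check: V = 3.42 m/s, Re = 8.65×10^5, f = 0.01582, h_f = 34.5 m ≈ 37.4 m ✓

D ≈ 407 mm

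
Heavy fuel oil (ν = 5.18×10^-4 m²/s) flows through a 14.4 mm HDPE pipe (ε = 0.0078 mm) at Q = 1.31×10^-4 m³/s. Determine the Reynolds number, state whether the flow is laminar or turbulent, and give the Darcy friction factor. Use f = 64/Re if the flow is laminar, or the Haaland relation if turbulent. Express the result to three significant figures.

V = 4Q/(πD²) = 0.8044 m/s
Re = VD/ν = 0.8044·0.0144/5.18×10^-4 = 22.4
Re < 2300 → laminar → f = 64/Re = 2.862

Re ≈ 22.4; laminar; f = 64/Re ≈ 2.86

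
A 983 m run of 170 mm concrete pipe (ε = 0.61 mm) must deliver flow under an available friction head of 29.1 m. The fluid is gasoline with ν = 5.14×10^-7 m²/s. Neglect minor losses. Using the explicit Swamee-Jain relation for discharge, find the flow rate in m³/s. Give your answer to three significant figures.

Q ≈ 0.0428 m³/s

Swamee-Jain (Type II): Q = -0.965·√(gD⁵h_f/L)·ln[ε/(3.7D) + √(3.17ν²L/(gD³h_f))]
√(gD⁵h_f/L) = √(9.81·0.170⁵·29.1/983) = 0.006421
ε/(3.7D) = 9.70×10^-4; √(3.17ν²L/(gD³h_f)) = 2.42×10^-5
Q = -0.965·0.006421·ln(9.940×10^-4) = 0.04284 m³/s
Check: V = 1.89 m/s, Re = 6.24×10^5, f = 0.02782, h_f = 29.2 m ≈ 29.1 m ✓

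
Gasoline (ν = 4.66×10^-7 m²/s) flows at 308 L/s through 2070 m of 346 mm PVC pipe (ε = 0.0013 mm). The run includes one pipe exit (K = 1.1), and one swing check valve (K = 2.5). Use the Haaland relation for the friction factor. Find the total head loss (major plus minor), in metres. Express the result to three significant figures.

V = 4Q/(πD²) = 3.276 m/s; V²/2g = 0.5469 m
Re = 2.43×10^6, ε/D = 3.76×10^-6 → f = 0.01015 (Haaland)
Major: h_f = f(L/D)·V²/2g = 0.01015·5983·0.5469 = 33.21 m
Minor: ΣK = 3.60; h_m = ΣK·V²/2g = 1.969 m
Total H_L = 33.21 + 1.969 = 35.18 m

H_L ≈ 35.2 m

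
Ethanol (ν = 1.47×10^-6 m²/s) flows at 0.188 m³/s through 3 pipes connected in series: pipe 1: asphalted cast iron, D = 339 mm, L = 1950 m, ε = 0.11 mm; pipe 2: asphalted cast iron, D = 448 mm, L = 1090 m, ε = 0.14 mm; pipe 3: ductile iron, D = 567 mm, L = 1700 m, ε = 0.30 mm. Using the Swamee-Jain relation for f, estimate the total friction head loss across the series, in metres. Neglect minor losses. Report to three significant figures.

Pipe 1: V = 2.083 m/s, Re = 4.80×10^5, ε/D = 3.24×10^-4, f = 0.01661, h_1 = f(L/D)V²/2g = 21.13 m
Pipe 2: V = 1.193 m/s, Re = 3.63×10^5, ε/D = 3.13×10^-4, f = 0.01687, h_2 = f(L/D)V²/2g = 2.975 m
Pipe 3: V = 0.7446 m/s, Re = 2.87×10^5, ε/D = 5.29×10^-4, f = 0.01855, h_3 = f(L/D)V²/2g = 1.571 m
Series → Q common, losses add: H = Σh = 25.67 m

H ≈ 25.7 m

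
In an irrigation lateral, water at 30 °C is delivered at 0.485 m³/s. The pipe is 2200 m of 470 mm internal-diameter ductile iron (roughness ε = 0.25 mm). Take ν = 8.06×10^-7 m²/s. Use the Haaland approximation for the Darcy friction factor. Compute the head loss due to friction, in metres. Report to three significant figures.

h_f ≈ 32.1 m

V = 4Q/(πD²) = 4·0.485/(π·0.470²) = 2.795 m/s
Re = VD/ν = 2.795·0.470/8.06×10^-7 = 1.63×10^6 → turbulent
ε/D = 0.25/470 = 5.32×10^-4
Haaland: f = 0.01723
h_f = f(L/D)V²/(2g) = 0.01723·(2200/0.470)·2.795²/(2·9.81) = 32.12 m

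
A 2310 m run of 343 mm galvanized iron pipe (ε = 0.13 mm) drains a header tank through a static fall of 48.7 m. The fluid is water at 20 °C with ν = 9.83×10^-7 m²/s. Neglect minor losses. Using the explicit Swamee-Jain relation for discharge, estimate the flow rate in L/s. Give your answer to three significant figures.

Swamee-Jain (Type II): Q = -0.965·√(gD⁵h_f/L)·ln[ε/(3.7D) + √(3.17ν²L/(gD³h_f))]
√(gD⁵h_f/L) = √(9.81·0.343⁵·48.7/2310) = 0.03133
ε/(3.7D) = 1.02×10^-4; √(3.17ν²L/(gD³h_f)) = 1.92×10^-5
Q = -0.965·0.03133·ln(1.216×10^-4) = 0.2726 m³/s
Check: V = 2.95 m/s, Re = 1.03×10^6, f = 0.01640, h_f = 49.0 m ≈ 48.7 m ✓

Q ≈ 273 L/s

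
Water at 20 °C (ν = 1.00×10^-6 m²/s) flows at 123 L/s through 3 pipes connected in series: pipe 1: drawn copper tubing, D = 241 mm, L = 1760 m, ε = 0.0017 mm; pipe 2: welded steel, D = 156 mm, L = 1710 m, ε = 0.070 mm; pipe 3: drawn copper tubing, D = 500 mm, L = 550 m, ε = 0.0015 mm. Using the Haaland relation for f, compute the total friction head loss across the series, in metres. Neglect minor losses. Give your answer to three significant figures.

H ≈ 423 m

Pipe 1: V = 2.696 m/s, Re = 6.50×10^5, ε/D = 7.05×10^-6, f = 0.01257, h_1 = f(L/D)V²/2g = 34.01 m
Pipe 2: V = 6.435 m/s, Re = 1.00×10^6, ε/D = 4.49×10^-4, f = 0.01681, h_2 = f(L/D)V²/2g = 388.9 m
Pipe 3: V = 0.6264 m/s, Re = 3.13×10^5, ε/D = 3.00×10^-6, f = 0.01425, h_3 = f(L/D)V²/2g = 0.3136 m
Series → Q common, losses add: H = Σh = 423.2 m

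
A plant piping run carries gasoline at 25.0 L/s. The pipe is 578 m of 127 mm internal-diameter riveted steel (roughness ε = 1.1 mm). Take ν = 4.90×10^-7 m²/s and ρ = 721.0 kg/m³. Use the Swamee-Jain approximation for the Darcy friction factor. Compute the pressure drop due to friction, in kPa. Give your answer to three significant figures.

Δp ≈ 232 kPa

V = 4Q/(πD²) = 4·0.0250/(π·0.127²) = 1.974 m/s
Re = VD/ν = 1.974·0.127/4.90×10^-7 = 5.12×10^5 → turbulent
ε/D = 1.1/127 = 0.00866
Swamee-Jain: f = 0.03634
h_f = f(L/D)V²/(2g) = 0.03634·(578/0.127)·1.974²/(2·9.81) = 32.83 m
Δp = ρg·h_f = 721.0·9.81·32.83 = 232.2 kPa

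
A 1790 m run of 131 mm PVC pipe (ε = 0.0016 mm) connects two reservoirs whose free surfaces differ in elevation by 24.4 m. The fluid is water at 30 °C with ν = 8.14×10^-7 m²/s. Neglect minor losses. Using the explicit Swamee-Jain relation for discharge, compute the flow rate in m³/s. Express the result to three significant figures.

Swamee-Jain (Type II): Q = -0.965·√(gD⁵h_f/L)·ln[ε/(3.7D) + √(3.17ν²L/(gD³h_f))]
√(gD⁵h_f/L) = √(9.81·0.131⁵·24.4/1790) = 0.002271
ε/(3.7D) = 3.30×10^-6; √(3.17ν²L/(gD³h_f)) = 8.36×10^-5
Q = -0.965·0.002271·ln(8.689×10^-5) = 0.02050 m³/s
Check: V = 1.52 m/s, Re = 2.45×10^5, f = 0.01507, h_f = 24.3 m ≈ 24.4 m ✓

Q ≈ 0.0205 m³/s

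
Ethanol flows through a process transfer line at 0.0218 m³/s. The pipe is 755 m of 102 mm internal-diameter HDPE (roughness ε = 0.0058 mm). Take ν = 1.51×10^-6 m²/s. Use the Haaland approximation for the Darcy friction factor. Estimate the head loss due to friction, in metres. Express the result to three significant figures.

V = 4Q/(πD²) = 4·0.0218/(π·0.102²) = 2.668 m/s
Re = VD/ν = 2.668·0.102/1.51×10^-6 = 1.80×10^5 → turbulent
ε/D = 0.0058/102 = 5.69×10^-5
Haaland: f = 0.01617
h_f = f(L/D)V²/(2g) = 0.01617·(755/0.102)·2.668²/(2·9.81) = 43.43 m

h_f ≈ 43.4 m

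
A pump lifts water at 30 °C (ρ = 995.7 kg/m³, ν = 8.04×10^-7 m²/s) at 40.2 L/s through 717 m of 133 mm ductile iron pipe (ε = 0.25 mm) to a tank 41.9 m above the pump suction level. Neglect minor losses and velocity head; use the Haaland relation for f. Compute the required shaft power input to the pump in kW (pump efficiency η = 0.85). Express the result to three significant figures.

V = 4Q/(πD²) = 2.894 m/s; Re = 4.79×10^5; ε/D = 0.00188; f = 0.02344
h_f = f(L/D)V²/2g = 53.92 m
Total head H = z + h_f = 41.9 + 53.92 = 95.82 m
P_hyd = ρgQH = 995.7·9.81·0.0402·95.82 = 37.62 kW
P_shaft = P_hyd/η = 37.62/0.85 = 44.26 kW

P_shaft ≈ 44.3 kW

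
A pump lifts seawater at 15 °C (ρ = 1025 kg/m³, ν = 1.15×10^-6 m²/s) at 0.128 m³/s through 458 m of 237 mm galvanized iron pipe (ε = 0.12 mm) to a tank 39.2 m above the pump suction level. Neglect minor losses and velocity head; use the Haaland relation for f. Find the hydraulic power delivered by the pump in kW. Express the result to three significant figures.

P_hyd ≈ 69.1 kW

V = 4Q/(πD²) = 2.902 m/s; Re = 5.98×10^5; ε/D = 5.06×10^-4; f = 0.01749
h_f = f(L/D)V²/2g = 14.50 m
Total head H = z + h_f = 39.2 + 14.50 = 53.70 m
P_hyd = ρgQH = 1025·9.81·0.128·53.70 = 69.12 kW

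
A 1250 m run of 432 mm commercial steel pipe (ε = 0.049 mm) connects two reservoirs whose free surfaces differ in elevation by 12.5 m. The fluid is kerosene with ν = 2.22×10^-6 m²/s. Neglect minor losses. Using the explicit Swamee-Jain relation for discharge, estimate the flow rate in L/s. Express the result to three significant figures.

Swamee-Jain (Type II): Q = -0.965·√(gD⁵h_f/L)·ln[ε/(3.7D) + √(3.17ν²L/(gD³h_f))]
√(gD⁵h_f/L) = √(9.81·0.432⁵·12.5/1250) = 0.03842
ε/(3.7D) = 3.07×10^-5; √(3.17ν²L/(gD³h_f)) = 4.44×10^-5
Q = -0.965·0.03842·ln(7.510×10^-5) = 0.3521 m³/s
Check: V = 2.40 m/s, Re = 4.67×10^5, f = 0.01473, h_f = 12.5 m ≈ 12.5 m ✓

Q ≈ 352 L/s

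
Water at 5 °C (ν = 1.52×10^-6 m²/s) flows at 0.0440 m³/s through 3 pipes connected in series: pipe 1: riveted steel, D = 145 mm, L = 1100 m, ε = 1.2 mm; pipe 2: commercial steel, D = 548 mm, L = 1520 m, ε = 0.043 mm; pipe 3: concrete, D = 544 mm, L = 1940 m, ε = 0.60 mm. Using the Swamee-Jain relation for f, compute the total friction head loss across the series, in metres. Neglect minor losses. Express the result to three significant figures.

H ≈ 99.1 m

Pipe 1: V = 2.665 m/s, Re = 2.54×10^5, ε/D = 0.00828, f = 0.03599, h_1 = f(L/D)V²/2g = 98.81 m
Pipe 2: V = 0.1866 m/s, Re = 6.73×10^4, ε/D = 7.85×10^-5, f = 0.01982, h_2 = f(L/D)V²/2g = 0.09749 m
Pipe 3: V = 0.1893 m/s, Re = 6.78×10^4, ε/D = 0.00110, f = 0.02359, h_3 = f(L/D)V²/2g = 0.1537 m
Series → Q common, losses add: H = Σh = 99.06 m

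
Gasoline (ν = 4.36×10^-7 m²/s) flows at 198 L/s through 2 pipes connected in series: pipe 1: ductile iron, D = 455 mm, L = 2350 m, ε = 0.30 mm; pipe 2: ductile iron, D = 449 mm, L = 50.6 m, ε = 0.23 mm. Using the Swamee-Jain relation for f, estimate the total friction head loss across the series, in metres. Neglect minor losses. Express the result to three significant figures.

Pipe 1: V = 1.218 m/s, Re = 1.27×10^6, ε/D = 6.59×10^-4, f = 0.01820, h_1 = f(L/D)V²/2g = 7.104 m
Pipe 2: V = 1.250 m/s, Re = 1.29×10^6, ε/D = 5.12×10^-4, f = 0.01727, h_2 = f(L/D)V²/2g = 0.1551 m
Series → Q common, losses add: H = Σh = 7.259 m

H ≈ 7.26 m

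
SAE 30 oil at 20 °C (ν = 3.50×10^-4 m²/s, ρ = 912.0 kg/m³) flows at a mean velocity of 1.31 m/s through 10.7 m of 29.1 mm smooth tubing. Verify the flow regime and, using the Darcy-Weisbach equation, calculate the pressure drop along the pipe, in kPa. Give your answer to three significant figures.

Re = VD/ν = 1.31·0.02910/3.50×10^-4 = 109 → laminar (Re < 2300)
f = 64/Re = 0.5876
h_f = f(L/D)V²/(2g) = 0.5876·(10.7/0.02910)·1.31²/(2·9.81) = 18.90 m
Δp = ρg·h_f = 912.0·9.81·18.90 = 169.1 kPa

Δp ≈ 169 kPa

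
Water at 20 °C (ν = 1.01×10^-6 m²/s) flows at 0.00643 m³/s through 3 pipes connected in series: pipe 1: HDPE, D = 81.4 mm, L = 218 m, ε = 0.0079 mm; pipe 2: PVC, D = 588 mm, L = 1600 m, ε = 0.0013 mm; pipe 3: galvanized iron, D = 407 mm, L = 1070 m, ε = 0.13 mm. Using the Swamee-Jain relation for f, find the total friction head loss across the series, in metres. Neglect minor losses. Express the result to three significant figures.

H ≈ 3.86 m

Pipe 1: V = 1.236 m/s, Re = 9.96×10^4, ε/D = 9.71×10^-5, f = 0.01845, h_1 = f(L/D)V²/2g = 3.845 m
Pipe 2: V = 0.02368 m/s, Re = 1.38×10^4, ε/D = 2.21×10^-6, f = 0.02841, h_2 = f(L/D)V²/2g = 0.002209 m
Pipe 3: V = 0.04942 m/s, Re = 1.99×10^4, ε/D = 3.19×10^-4, f = 0.02662, h_3 = f(L/D)V²/2g = 0.008713 m
Series → Q common, losses add: H = Σh = 3.856 m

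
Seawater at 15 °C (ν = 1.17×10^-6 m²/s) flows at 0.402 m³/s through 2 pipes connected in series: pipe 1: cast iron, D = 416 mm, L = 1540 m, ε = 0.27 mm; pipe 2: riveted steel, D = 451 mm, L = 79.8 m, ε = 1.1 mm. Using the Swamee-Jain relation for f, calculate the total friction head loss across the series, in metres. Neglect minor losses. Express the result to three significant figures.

H ≈ 31.5 m

Pipe 1: V = 2.958 m/s, Re = 1.05×10^6, ε/D = 6.49×10^-4, f = 0.01821, h_1 = f(L/D)V²/2g = 30.06 m
Pipe 2: V = 2.516 m/s, Re = 9.70×10^5, ε/D = 0.00244, f = 0.02494, h_2 = f(L/D)V²/2g = 1.425 m
Series → Q common, losses add: H = Σh = 31.49 m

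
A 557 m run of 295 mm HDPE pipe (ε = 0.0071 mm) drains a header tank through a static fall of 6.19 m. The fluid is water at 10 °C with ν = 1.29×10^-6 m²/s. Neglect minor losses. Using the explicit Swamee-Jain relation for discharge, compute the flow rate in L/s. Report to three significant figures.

Q ≈ 149 L/s

Swamee-Jain (Type II): Q = -0.965·√(gD⁵h_f/L)·ln[ε/(3.7D) + √(3.17ν²L/(gD³h_f))]
√(gD⁵h_f/L) = √(9.81·0.295⁵·6.19/557) = 0.01561
ε/(3.7D) = 6.50×10^-6; √(3.17ν²L/(gD³h_f)) = 4.34×10^-5
Q = -0.965·0.01561·ln(4.992×10^-5) = 0.1492 m³/s
Check: V = 2.18 m/s, Re = 4.99×10^5, f = 0.01347, h_f = 6.18 m ≈ 6.19 m ✓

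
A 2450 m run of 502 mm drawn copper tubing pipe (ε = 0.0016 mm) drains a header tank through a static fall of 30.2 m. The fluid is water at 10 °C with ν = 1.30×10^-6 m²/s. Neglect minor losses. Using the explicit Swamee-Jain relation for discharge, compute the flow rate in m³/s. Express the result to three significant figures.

Swamee-Jain (Type II): Q = -0.965·√(gD⁵h_f/L)·ln[ε/(3.7D) + √(3.17ν²L/(gD³h_f))]
√(gD⁵h_f/L) = √(9.81·0.502⁵·30.2/2450) = 0.06209
ε/(3.7D) = 8.61×10^-7; √(3.17ν²L/(gD³h_f)) = 1.87×10^-5
Q = -0.965·0.06209·ln(1.958×10^-5) = 0.6496 m³/s
Check: V = 3.28 m/s, Re = 1.27×10^6, f = 0.01125, h_f = 30.1 m ≈ 30.2 m ✓

Q ≈ 0.650 m³/s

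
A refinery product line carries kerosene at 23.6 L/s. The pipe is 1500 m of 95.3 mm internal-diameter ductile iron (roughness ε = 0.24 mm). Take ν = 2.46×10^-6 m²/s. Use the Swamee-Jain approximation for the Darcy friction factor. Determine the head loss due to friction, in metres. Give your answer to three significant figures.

h_f ≈ 231 m

V = 4Q/(πD²) = 4·0.0236/(π·0.0953²) = 3.309 m/s
Re = VD/ν = 3.309·0.0953/2.46×10^-6 = 1.28×10^5 → turbulent
ε/D = 0.24/95.3 = 0.00252
Swamee-Jain: f = 0.02630
h_f = f(L/D)V²/(2g) = 0.02630·(1500/0.0953)·3.309²/(2·9.81) = 231.0 m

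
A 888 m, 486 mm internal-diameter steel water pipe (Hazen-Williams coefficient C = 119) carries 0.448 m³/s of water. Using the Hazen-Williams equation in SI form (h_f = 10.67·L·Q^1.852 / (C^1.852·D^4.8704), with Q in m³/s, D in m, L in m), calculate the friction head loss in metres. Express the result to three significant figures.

h_f = 10.67·888·0.448^1.852 / (119^1.852·0.486^4.8704) = 10.30 m

h_f ≈ 10.3 m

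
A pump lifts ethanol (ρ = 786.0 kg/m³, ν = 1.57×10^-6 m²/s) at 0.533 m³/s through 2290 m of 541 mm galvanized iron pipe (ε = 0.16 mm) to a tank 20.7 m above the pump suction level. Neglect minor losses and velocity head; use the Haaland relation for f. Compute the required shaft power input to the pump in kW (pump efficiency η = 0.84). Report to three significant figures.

V = 4Q/(πD²) = 2.319 m/s; Re = 7.99×10^5; ε/D = 2.96×10^-4; f = 0.01571
h_f = f(L/D)V²/2g = 18.22 m
Total head H = z + h_f = 20.7 + 18.22 = 38.92 m
P_hyd = ρgQH = 786.0·9.81·0.533·38.92 = 160.0 kW
P_shaft = P_hyd/η = 160.0/0.84 = 190.4 kW

P_shaft ≈ 190 kW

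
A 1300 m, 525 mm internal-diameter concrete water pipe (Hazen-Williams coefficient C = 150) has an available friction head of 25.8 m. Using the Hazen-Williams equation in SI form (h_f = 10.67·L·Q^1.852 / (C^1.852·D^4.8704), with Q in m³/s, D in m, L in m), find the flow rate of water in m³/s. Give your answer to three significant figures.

Rearranging: Q = [h_f·C^1.852·D^4.8704 / (10.67·L)]^(1/1.852)
Q = [25.8·150^1.852·0.525^4.8704 / (10.67·1300)]^0.540 = 0.9243 m³/s

Q ≈ 0.924 m³/s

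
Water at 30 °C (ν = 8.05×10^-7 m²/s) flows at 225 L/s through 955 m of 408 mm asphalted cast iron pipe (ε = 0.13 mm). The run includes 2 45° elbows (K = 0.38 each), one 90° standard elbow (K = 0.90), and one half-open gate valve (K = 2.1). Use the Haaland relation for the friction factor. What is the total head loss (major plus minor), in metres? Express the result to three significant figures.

V = 4Q/(πD²) = 1.721 m/s; V²/2g = 0.1510 m
Re = 8.72×10^5, ε/D = 3.19×10^-4 → f = 0.01585 (Haaland)
Major: h_f = f(L/D)·V²/2g = 0.01585·2341·0.1510 = 5.601 m
Minor: ΣK = 3.76; h_m = ΣK·V²/2g = 0.5676 m
Total H_L = 5.601 + 0.5676 = 6.168 m

H_L ≈ 6.17 m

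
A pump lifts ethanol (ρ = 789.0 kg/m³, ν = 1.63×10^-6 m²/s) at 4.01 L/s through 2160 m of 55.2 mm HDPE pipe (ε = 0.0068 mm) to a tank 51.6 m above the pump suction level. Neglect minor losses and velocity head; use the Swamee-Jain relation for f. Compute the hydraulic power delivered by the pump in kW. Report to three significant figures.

V = 4Q/(πD²) = 1.676 m/s; Re = 5.67×10^4; ε/D = 1.23×10^-4; f = 0.02071
h_f = f(L/D)V²/2g = 116.0 m
Total head H = z + h_f = 51.6 + 116.0 = 167.6 m
P_hyd = ρgQH = 789.0·9.81·0.00401·167.6 = 5.201 kW

P_hyd ≈ 5.20 kW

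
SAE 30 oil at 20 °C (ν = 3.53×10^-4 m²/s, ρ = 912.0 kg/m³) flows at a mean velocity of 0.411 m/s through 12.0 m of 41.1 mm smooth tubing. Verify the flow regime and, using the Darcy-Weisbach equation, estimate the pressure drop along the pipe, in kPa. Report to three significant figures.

Re = VD/ν = 0.411·0.04110/3.53×10^-4 = 47.9 → laminar (Re < 2300)
f = 64/Re = 1.337
h_f = f(L/D)V²/(2g) = 1.337·(12.0/0.04110)·0.411²/(2·9.81) = 3.362 m
Δp = ρg·h_f = 912.0·9.81·3.362 = 30.08 kPa

Δp ≈ 30.1 kPa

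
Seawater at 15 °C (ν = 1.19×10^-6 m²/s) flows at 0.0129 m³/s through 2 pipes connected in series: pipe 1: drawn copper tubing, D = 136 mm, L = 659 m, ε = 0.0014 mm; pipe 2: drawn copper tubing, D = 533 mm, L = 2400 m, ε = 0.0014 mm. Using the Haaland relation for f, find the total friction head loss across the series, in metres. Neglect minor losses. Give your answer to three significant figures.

Pipe 1: V = 0.8880 m/s, Re = 1.01×10^5, ε/D = 1.03×10^-5, f = 0.01781, h_1 = f(L/D)V²/2g = 3.468 m
Pipe 2: V = 0.05782 m/s, Re = 2.59×10^4, ε/D = 2.63×10^-6, f = 0.02416, h_2 = f(L/D)V²/2g = 0.01853 m
Series → Q common, losses add: H = Σh = 3.487 m

H ≈ 3.49 m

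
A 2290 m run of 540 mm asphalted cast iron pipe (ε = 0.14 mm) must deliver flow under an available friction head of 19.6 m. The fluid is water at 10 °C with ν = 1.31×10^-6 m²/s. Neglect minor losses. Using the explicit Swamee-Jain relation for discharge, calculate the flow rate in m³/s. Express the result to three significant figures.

Swamee-Jain (Type II): Q = -0.965·√(gD⁵h_f/L)·ln[ε/(3.7D) + √(3.17ν²L/(gD³h_f))]
√(gD⁵h_f/L) = √(9.81·0.540⁵·19.6/2290) = 0.06209
ε/(3.7D) = 7.01×10^-5; √(3.17ν²L/(gD³h_f)) = 2.03×10^-5
Q = -0.965·0.06209·ln(9.035×10^-5) = 0.5579 m³/s
Check: V = 2.44 m/s, Re = 1.00×10^6, f = 0.01538, h_f = 19.7 m ≈ 19.6 m ✓

Q ≈ 0.558 m³/s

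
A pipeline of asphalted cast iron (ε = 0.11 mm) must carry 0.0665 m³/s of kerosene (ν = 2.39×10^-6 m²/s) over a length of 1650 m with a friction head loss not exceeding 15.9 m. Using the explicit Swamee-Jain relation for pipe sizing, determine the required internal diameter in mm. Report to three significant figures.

D ≈ 239 mm

Swamee-Jain (Type III): D = 0.66·[ε^1.25·(LQ²/(gh_f))^4.75 + ν·Q^9.4·(L/(gh_f))^5.2]^0.04
LQ²/(gh_f) = 0.04678; L/(gh_f) = 10.58
Term 1 = ε^1.25·(…)^4.75 = 5.43×10^-12; Term 2 = ν·Q^9.4·(…)^5.2 = 4.36×10^-12
D = 0.66·(5.43×10^-12 + 4.36×10^-12)^0.04 = 0.2394 m = 239 mm
Check: V = 1.48 m/s, Re = 1.48×10^5, f = 0.01930, h_f = 14.8 m ≈ 15.9 m ✓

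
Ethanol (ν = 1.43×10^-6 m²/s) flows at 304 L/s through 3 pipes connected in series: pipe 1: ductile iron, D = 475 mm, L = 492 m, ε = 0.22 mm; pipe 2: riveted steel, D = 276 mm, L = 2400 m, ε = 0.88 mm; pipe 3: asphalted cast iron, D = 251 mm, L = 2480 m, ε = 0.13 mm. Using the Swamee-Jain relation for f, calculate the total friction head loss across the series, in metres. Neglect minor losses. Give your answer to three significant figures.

H ≈ 640 m

Pipe 1: V = 1.716 m/s, Re = 5.70×10^5, ε/D = 4.63×10^-4, f = 0.01743, h_1 = f(L/D)V²/2g = 2.708 m
Pipe 2: V = 5.081 m/s, Re = 9.81×10^5, ε/D = 0.00319, f = 0.02682, h_2 = f(L/D)V²/2g = 306.9 m
Pipe 3: V = 6.144 m/s, Re = 1.08×10^6, ε/D = 5.18×10^-4, f = 0.01738, h_3 = f(L/D)V²/2g = 330.4 m
Series → Q common, losses add: H = Σh = 640.1 m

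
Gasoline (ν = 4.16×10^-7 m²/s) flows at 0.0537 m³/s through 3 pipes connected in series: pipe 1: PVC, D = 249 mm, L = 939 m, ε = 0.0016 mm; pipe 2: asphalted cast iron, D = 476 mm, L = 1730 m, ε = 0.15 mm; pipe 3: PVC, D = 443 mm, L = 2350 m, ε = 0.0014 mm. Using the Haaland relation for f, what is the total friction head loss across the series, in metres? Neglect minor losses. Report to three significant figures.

H ≈ 3.66 m

Pipe 1: V = 1.103 m/s, Re = 6.60×10^5, ε/D = 6.43×10^-6, f = 0.01252, h_1 = f(L/D)V²/2g = 2.927 m
Pipe 2: V = 0.3018 m/s, Re = 3.45×10^5, ε/D = 3.15×10^-4, f = 0.01671, h_2 = f(L/D)V²/2g = 0.2819 m
Pipe 3: V = 0.3484 m/s, Re = 3.71×10^5, ε/D = 3.16×10^-6, f = 0.01382, h_3 = f(L/D)V²/2g = 0.4535 m
Series → Q common, losses add: H = Σh = 3.663 m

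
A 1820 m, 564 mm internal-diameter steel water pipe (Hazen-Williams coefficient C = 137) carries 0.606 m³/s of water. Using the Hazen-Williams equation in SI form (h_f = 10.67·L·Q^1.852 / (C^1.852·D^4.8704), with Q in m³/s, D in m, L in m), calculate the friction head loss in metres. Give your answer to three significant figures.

h_f ≈ 13.8 m

h_f = 10.67·1820·0.606^1.852 / (137^1.852·0.564^4.8704) = 13.79 m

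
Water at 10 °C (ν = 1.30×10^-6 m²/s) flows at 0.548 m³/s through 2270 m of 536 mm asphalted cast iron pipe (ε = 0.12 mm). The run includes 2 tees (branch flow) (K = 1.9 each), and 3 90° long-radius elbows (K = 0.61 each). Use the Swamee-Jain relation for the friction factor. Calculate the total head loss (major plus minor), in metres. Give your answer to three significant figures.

H_L ≈ 20.8 m

V = 4Q/(πD²) = 2.429 m/s; V²/2g = 0.3006 m
Re = 1.00×10^6, ε/D = 2.24×10^-4 → f = 0.01502 (Swamee-Jain)
Major: h_f = f(L/D)·V²/2g = 0.01502·4235·0.3006 = 19.13 m
Minor: ΣK = 5.63; h_m = ΣK·V²/2g = 1.693 m
Total H_L = 19.13 + 1.693 = 20.82 m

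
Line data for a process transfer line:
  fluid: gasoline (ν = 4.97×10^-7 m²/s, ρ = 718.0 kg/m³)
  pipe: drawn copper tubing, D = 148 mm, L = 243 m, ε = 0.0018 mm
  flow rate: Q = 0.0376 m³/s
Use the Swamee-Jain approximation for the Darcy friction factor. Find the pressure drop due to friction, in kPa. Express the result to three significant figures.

Δp ≈ 35.8 kPa

V = 4Q/(πD²) = 4·0.0376/(π·0.148²) = 2.186 m/s
Re = VD/ν = 2.186·0.148/4.97×10^-7 = 6.51×10^5 → turbulent
ε/D = 0.0018/148 = 1.22×10^-5
Swamee-Jain: f = 0.01272
h_f = f(L/D)V²/(2g) = 0.01272·(243/0.148)·2.186²/(2·9.81) = 5.086 m
Δp = ρg·h_f = 718.0·9.81·5.086 = 35.83 kPa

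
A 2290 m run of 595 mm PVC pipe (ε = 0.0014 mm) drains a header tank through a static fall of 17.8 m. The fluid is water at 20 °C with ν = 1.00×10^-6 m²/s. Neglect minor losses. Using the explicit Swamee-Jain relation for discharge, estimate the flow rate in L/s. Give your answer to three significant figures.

Swamee-Jain (Type II): Q = -0.965·√(gD⁵h_f/L)·ln[ε/(3.7D) + √(3.17ν²L/(gD³h_f))]
√(gD⁵h_f/L) = √(9.81·0.595⁵·17.8/2290) = 0.07541
ε/(3.7D) = 6.36×10^-7; √(3.17ν²L/(gD³h_f)) = 1.40×10^-5
Q = -0.965·0.07541·ln(1.468×10^-5) = 0.8098 m³/s
Check: V = 2.91 m/s, Re = 1.73×10^6, f = 0.01069, h_f = 17.8 m ≈ 17.8 m ✓

Q ≈ 810 L/s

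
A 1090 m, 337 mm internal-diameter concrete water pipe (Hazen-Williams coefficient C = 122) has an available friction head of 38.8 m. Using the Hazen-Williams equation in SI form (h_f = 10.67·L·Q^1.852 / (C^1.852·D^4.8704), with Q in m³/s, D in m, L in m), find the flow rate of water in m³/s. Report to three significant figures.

Q ≈ 0.321 m³/s

Rearranging: Q = [h_f·C^1.852·D^4.8704 / (10.67·L)]^(1/1.852)
Q = [38.8·122^1.852·0.337^4.8704 / (10.67·1090)]^0.540 = 0.3212 m³/s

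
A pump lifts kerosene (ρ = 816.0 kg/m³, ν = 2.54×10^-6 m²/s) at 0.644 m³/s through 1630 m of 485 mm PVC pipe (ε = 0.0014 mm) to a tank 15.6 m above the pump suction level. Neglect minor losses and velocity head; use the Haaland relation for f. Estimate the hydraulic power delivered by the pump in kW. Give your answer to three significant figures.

P_hyd ≈ 214 kW

V = 4Q/(πD²) = 3.486 m/s; Re = 6.66×10^5; ε/D = 2.89×10^-6; f = 0.01246
h_f = f(L/D)V²/2g = 25.93 m
Total head H = z + h_f = 15.6 + 25.93 = 41.53 m
P_hyd = ρgQH = 816.0·9.81·0.644·41.53 = 214.1 kW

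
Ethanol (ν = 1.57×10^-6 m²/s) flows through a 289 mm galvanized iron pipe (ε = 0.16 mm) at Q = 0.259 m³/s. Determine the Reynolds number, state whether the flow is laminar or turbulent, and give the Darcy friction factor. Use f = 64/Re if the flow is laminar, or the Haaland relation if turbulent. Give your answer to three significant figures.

Re ≈ 7.27×10^5; turbulent; f ≈ 0.0177

V = 4Q/(πD²) = 3.948 m/s
Re = VD/ν = 3.948·0.289/1.57×10^-6 = 7.27×10^5
Re > 4000 → turbulent; ε/D = 5.54×10^-4
Haaland: f = 0.01768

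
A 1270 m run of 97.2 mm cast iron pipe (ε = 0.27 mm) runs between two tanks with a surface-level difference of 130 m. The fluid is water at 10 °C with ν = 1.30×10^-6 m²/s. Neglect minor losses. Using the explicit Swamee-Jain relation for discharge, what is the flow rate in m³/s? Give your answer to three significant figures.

Swamee-Jain (Type II): Q = -0.965·√(gD⁵h_f/L)·ln[ε/(3.7D) + √(3.17ν²L/(gD³h_f))]
√(gD⁵h_f/L) = √(9.81·0.0972⁵·130/1270) = 0.002952
ε/(3.7D) = 7.51×10^-4; √(3.17ν²L/(gD³h_f)) = 7.62×10^-5
Q = -0.965·0.002952·ln(8.270×10^-4) = 0.02022 m³/s
Check: V = 2.72 m/s, Re = 2.04×10^5, f = 0.02648, h_f = 131 m ≈ 130 m ✓

Q ≈ 0.0202 m³/s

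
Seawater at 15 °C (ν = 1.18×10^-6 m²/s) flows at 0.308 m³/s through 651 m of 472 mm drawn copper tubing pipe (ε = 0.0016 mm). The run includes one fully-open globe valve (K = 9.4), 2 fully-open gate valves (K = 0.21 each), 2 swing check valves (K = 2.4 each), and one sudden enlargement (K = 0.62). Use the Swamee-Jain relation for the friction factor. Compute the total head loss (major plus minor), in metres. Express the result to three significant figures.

H_L ≈ 5.11 m

V = 4Q/(πD²) = 1.760 m/s; V²/2g = 0.1579 m
Re = 7.04×10^5, ε/D = 3.39×10^-6 → f = 0.01239 (Swamee-Jain)
Major: h_f = f(L/D)·V²/2g = 0.01239·1379·0.1579 = 2.699 m
Minor: ΣK = 15.2; h_m = ΣK·V²/2g = 2.407 m
Total H_L = 2.699 + 2.407 = 5.106 m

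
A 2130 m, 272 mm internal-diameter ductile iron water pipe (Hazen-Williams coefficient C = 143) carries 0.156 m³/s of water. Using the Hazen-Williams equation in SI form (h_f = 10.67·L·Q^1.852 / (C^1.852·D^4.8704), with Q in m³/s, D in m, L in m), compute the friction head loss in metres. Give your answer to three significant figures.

h_f ≈ 42.1 m

h_f = 10.67·2130·0.156^1.852 / (143^1.852·0.272^4.8704) = 42.11 m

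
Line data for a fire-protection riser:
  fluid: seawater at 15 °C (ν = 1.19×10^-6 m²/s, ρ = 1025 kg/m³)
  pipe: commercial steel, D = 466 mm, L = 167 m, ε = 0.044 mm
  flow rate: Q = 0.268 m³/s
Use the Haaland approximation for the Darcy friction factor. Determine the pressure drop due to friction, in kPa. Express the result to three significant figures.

V = 4Q/(πD²) = 4·0.268/(π·0.466²) = 1.571 m/s
Re = VD/ν = 1.571·0.466/1.19×10^-6 = 6.15×10^5 → turbulent
ε/D = 0.044/466 = 9.44×10^-5
Haaland: f = 0.01387
h_f = f(L/D)V²/(2g) = 0.01387·(167/0.466)·1.571²/(2·9.81) = 0.6256 m
Δp = ρg·h_f = 1025·9.81·0.6256 = 6.291 kPa

Δp ≈ 6.29 kPa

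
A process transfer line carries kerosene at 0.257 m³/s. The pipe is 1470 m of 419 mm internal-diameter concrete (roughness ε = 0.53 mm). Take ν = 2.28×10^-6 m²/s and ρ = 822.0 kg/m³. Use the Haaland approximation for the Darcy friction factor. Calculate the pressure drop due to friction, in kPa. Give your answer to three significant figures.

V = 4Q/(πD²) = 4·0.257/(π·0.419²) = 1.864 m/s
Re = VD/ν = 1.864·0.419/2.28×10^-6 = 3.43×10^5 → turbulent
ε/D = 0.53/419 = 0.00126
Haaland: f = 0.02149
h_f = f(L/D)V²/(2g) = 0.02149·(1470/0.419)·1.864²/(2·9.81) = 13.35 m
Δp = ρg·h_f = 822.0·9.81·13.35 = 107.6 kPa

Δp ≈ 108 kPa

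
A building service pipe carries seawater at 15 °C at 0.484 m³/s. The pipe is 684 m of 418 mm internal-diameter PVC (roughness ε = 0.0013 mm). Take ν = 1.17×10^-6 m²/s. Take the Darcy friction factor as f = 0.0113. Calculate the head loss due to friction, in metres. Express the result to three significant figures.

V = 4Q/(πD²) = 4·0.484/(π·0.418²) = 3.527 m/s
h_f = f(L/D)V²/(2g) = 0.01130·(684/0.418)·3.527²/(2·9.81) = 11.72 m

h_f ≈ 11.7 m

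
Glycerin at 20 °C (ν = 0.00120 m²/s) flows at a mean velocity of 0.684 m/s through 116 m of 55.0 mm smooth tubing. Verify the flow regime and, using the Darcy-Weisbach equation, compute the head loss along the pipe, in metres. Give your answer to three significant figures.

h_f ≈ 103 m

Re = VD/ν = 0.684·0.05500/0.00120 = 31.4 → laminar (Re < 2300)
f = 64/Re = 2.041
h_f = f(L/D)V²/(2g) = 2.041·(116/0.05500)·0.684²/(2·9.81) = 102.7 m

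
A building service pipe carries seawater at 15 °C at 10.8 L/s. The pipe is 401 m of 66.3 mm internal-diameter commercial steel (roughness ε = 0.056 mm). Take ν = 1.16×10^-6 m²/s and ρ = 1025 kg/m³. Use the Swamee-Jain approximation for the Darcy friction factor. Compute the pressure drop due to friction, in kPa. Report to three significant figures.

Δp ≈ 628 kPa

V = 4Q/(πD²) = 4·0.0108/(π·0.0663²) = 3.128 m/s
Re = VD/ν = 3.128·0.0663/1.16×10^-6 = 1.79×10^5 → turbulent
ε/D = 0.056/66.3 = 8.45×10^-4
Swamee-Jain: f = 0.02072
h_f = f(L/D)V²/(2g) = 0.02072·(401/0.0663)·3.128²/(2·9.81) = 62.50 m
Δp = ρg·h_f = 1025·9.81·62.50 = 628.4 kPa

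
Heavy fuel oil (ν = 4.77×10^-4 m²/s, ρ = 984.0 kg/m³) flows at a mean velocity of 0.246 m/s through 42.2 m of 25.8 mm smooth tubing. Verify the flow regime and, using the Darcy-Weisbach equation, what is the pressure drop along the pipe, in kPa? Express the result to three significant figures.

Re = VD/ν = 0.246·0.02580/4.77×10^-4 = 13.3 → laminar (Re < 2300)
f = 64/Re = 4.810
h_f = f(L/D)V²/(2g) = 4.810·(42.2/0.02580)·0.246²/(2·9.81) = 24.27 m
Δp = ρg·h_f = 984.0·9.81·24.27 = 234.2 kPa

Δp ≈ 234 kPa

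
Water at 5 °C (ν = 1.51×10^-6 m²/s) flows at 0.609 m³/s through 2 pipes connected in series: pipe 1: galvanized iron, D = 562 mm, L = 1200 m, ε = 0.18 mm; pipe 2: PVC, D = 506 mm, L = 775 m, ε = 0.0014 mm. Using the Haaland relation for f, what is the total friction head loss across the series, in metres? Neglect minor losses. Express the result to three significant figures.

Pipe 1: V = 2.455 m/s, Re = 9.14×10^5, ε/D = 3.20×10^-4, f = 0.01584, h_1 = f(L/D)V²/2g = 10.39 m
Pipe 2: V = 3.028 m/s, Re = 1.01×10^6, ε/D = 2.77×10^-6, f = 0.01160, h_2 = f(L/D)V²/2g = 8.308 m
Series → Q common, losses add: H = Σh = 18.70 m

H ≈ 18.7 m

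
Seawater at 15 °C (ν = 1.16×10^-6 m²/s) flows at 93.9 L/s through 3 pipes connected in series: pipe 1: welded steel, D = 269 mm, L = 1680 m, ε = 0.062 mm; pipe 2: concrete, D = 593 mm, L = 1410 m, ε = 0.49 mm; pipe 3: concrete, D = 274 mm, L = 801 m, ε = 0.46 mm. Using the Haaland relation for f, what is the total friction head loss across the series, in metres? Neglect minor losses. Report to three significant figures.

Pipe 1: V = 1.652 m/s, Re = 3.83×10^5, ε/D = 2.30×10^-4, f = 0.01592, h_1 = f(L/D)V²/2g = 13.83 m
Pipe 2: V = 0.3400 m/s, Re = 1.74×10^5, ε/D = 8.26×10^-4, f = 0.02038, h_2 = f(L/D)V²/2g = 0.2855 m
Pipe 3: V = 1.592 m/s, Re = 3.76×10^5, ε/D = 0.00168, f = 0.02289, h_3 = f(L/D)V²/2g = 8.650 m
Series → Q common, losses add: H = Σh = 22.77 m

H ≈ 22.8 m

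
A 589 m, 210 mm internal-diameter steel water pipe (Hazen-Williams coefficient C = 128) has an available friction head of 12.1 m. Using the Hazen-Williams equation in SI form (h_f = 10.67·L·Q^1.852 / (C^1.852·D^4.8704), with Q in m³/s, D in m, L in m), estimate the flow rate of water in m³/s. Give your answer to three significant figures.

Q ≈ 0.0722 m³/s

Rearranging: Q = [h_f·C^1.852·D^4.8704 / (10.67·L)]^(1/1.852)
Q = [12.1·128^1.852·0.210^4.8704 / (10.67·589)]^0.540 = 0.07220 m³/s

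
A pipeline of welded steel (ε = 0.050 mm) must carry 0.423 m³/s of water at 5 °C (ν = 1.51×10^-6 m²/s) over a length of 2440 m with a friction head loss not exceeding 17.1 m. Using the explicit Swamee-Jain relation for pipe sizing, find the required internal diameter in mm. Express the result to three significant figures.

Swamee-Jain (Type III): D = 0.66·[ε^1.25·(LQ²/(gh_f))^4.75 + ν·Q^9.4·(L/(gh_f))^5.2]^0.04
LQ²/(gh_f) = 2.603; L/(gh_f) = 14.55
Term 1 = ε^1.25·(…)^4.75 = 3.95×10^-4; Term 2 = ν·Q^9.4·(…)^5.2 = 5.16×10^-4
D = 0.66·(3.95×10^-4 + 5.16×10^-4)^0.04 = 0.4988 m = 499 mm
Check: V = 2.16 m/s, Re = 7.15×10^5, f = 0.01393, h_f = 16.3 m ≈ 17.1 m ✓

D ≈ 499 mm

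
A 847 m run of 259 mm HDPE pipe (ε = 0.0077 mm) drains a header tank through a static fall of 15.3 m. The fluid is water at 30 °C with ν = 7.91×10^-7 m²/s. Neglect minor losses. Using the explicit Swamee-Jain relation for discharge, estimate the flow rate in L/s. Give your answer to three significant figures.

Swamee-Jain (Type II): Q = -0.965·√(gD⁵h_f/L)·ln[ε/(3.7D) + √(3.17ν²L/(gD³h_f))]
√(gD⁵h_f/L) = √(9.81·0.259⁵·15.3/847) = 0.01437
ε/(3.7D) = 8.04×10^-6; √(3.17ν²L/(gD³h_f)) = 2.54×10^-5
Q = -0.965·0.01437·ln(3.342×10^-5) = 0.1429 m³/s
Check: V = 2.71 m/s, Re = 8.88×10^5, f = 0.01248, h_f = 15.3 m ≈ 15.3 m ✓

Q ≈ 143 L/s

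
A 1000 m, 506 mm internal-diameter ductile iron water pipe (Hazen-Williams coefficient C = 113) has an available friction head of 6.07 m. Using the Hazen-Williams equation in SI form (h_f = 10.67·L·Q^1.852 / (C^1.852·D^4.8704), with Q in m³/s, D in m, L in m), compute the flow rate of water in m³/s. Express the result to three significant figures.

Rearranging: Q = [h_f·C^1.852·D^4.8704 / (10.67·L)]^(1/1.852)
Q = [6.07·113^1.852·0.506^4.8704 / (10.67·1000)]^0.540 = 0.3334 m³/s

Q ≈ 0.333 m³/s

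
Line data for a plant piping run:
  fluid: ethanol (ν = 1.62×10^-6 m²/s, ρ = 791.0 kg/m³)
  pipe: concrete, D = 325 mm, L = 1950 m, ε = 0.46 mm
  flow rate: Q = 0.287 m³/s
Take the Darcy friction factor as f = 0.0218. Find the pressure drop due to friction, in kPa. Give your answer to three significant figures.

Δp ≈ 619 kPa

V = 4Q/(πD²) = 4·0.287/(π·0.325²) = 3.460 m/s
h_f = f(L/D)V²/(2g) = 0.02180·(1950/0.325)·3.460²/(2·9.81) = 79.79 m
Δp = ρg·h_f = 791.0·9.81·79.79 = 619.2 kPa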